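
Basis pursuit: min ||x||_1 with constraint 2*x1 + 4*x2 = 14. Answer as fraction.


Axis intercepts:
  x1 = 7, x2 = 0: L1 = 7
  x1 = 0, x2 = 7/2: L1 = 7/2
x* = (0, 7/2)
||x*||_1 = 7/2.

7/2


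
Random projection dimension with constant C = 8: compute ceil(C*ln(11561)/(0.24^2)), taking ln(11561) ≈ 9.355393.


ln(11561) ≈ 9.355393.
eps^2 = 0.24^2 = 0.0576.
C*ln(N)/eps^2 ≈ 8*9.355393/0.0576 ≈ 1299.3601.
m = ceil(1299.3601) = 1300.

1300


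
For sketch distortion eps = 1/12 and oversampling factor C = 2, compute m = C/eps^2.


1/eps = 12.
(1/eps)^2 = 144.
m = 2*144 = 288.

288


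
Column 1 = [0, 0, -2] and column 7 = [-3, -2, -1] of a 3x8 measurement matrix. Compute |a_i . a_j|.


Inner product: 0*-3 + 0*-2 + -2*-1
Products: [0, 0, 2]
Sum = 2.
|dot| = 2.

2


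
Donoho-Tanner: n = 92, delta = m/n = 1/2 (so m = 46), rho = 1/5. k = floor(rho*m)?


m = 1/2*92 = 46.
rho = 1/5.
rho*m = 1/5*46 = 9.2.
k = floor(9.2) = 9.

9


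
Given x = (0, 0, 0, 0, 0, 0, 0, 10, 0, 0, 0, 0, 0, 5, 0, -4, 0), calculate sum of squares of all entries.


Non-zero entries: [(7, 10), (13, 5), (15, -4)]
Squares: [100, 25, 16]
||x||_2^2 = sum = 141.

141


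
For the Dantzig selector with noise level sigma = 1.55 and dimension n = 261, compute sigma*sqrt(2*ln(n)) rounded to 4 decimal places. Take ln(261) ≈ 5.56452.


ln(261) ≈ 5.56452.
2*ln(n) ≈ 11.12904.
sqrt(2*ln(n)) ≈ sqrt(11.12904) ≈ 3.336022.
threshold ≈ 1.55*3.336022 = 5.1708341 ≈ 5.1708.

5.1708


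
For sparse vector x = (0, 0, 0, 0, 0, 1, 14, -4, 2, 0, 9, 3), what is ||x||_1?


Non-zero entries: [(5, 1), (6, 14), (7, -4), (8, 2), (10, 9), (11, 3)]
Absolute values: [1, 14, 4, 2, 9, 3]
||x||_1 = sum = 33.

33


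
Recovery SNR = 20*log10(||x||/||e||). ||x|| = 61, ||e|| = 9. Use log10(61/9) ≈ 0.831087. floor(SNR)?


||x||/||e|| = 61/9.
log10(61/9) ≈ 0.831087.
20*log10(||x||/||e||) ≈ 20*0.831087 = 16.62174.
floor(16.62174) = 16.

16


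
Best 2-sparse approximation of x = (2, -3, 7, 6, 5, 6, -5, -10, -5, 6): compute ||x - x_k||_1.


Sorted |x_i| descending: [10, 7, 6, 6, 6, 5, 5, 5, 3, 2]
Keep top 2: [10, 7]
Tail entries: [6, 6, 6, 5, 5, 5, 3, 2]
L1 error = sum of tail = 38.

38


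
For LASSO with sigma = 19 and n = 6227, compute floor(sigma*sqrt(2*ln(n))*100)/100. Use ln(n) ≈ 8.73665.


ln(6227) ≈ 8.73665.
2*ln(n) ≈ 17.4733.
sqrt(2*ln(n)) ≈ sqrt(17.4733) ≈ 4.180108.
lambda ≈ 19*4.180108 = 79.422052.
floor(lambda*100)/100 = 79.42.

79.42


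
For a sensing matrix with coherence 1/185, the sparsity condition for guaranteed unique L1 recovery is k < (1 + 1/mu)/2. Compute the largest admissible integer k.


1/mu = 185.
1 + 1/mu = 186.
(1 + 1/mu)/2 = 93 is an integer and the inequality is strict, so k_max = 93 - 1 = 92.

92


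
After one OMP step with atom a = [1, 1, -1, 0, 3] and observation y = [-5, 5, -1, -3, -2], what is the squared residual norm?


a^T a = 12.
a^T y = -5.
coeff = -5/12 = -5/12.
||r||^2 = 743/12.

743/12


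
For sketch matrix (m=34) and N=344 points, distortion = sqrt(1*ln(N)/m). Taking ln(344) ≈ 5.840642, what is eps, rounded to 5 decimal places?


ln(344) ≈ 5.840642.
1*ln(N)/m ≈ 1*5.840642/34 ≈ 0.17178359.
eps = sqrt(0.17178359) ≈ 0.4144678 ≈ 0.41447.

0.41447


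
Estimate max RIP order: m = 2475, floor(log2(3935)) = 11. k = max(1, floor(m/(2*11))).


floor(log2(3935)) = 11.
2*11 = 22.
m/(2*floor(log2(n))) = 2475/22 ≈ 112.5.
floor = 112.
k = max(1, 112) = 112.

112


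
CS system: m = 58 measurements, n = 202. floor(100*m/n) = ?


100*m/n = 100*58/202 ≈ 28.7129.
floor = 28.

28


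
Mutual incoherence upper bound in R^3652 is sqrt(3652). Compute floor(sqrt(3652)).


60^2 = 3600 <= 3652 < 3721 = 61^2, so 60 <= sqrt(3652) < 61.
floor(sqrt(3652)) = 60.

60


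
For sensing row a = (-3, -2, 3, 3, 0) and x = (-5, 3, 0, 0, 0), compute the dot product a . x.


Non-zero terms: ['-3*-5', '-2*3']
Products: [15, -6]
y = sum = 9.

9


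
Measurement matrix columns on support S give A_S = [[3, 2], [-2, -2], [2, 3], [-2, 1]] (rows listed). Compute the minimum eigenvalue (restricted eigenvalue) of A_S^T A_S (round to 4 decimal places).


A_S^T A_S = [[21, 14], [14, 18]].
trace = 39.
det = 182.
disc = trace^2 - 4*det = 1521 - 4*182 = 793.
sqrt(793) ≈ 28.160256.
lam_min = (39 - sqrt(793))/2 ≈ (39 - 28.160256)/2 = 5.419872 ≈ 5.4199.

5.4199


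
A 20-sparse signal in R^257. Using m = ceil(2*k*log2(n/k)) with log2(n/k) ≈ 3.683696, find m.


log2(n/k) = log2(257/20) ≈ 3.683696.
2*k*log2(n/k) ≈ 2*20*3.683696 = 147.34784.
m = ceil(147.34784) = 148.

148


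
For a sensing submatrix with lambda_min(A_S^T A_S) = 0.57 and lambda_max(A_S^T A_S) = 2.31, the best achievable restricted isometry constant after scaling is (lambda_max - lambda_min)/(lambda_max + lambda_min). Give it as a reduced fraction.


lambda_max - lambda_min = 2.31 - 0.57 = 1.74.
lambda_max + lambda_min = 2.31 + 0.57 = 2.88.
delta = 1.74/2.88 = 174/288 = 29/48.

29/48


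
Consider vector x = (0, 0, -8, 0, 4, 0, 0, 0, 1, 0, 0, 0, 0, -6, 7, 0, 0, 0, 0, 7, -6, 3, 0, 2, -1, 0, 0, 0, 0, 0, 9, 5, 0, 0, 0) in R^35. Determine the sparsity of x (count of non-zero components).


Non-zero positions: [2, 4, 8, 13, 14, 19, 20, 21, 23, 24, 30, 31].
Sparsity = 12.

12


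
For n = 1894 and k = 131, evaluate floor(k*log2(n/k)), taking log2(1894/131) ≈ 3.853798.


log2(n/k) = log2(1894/131) ≈ 3.853798.
k*log2(n/k) ≈ 131*3.853798 = 504.847538.
floor(504.847538) = 504.

504


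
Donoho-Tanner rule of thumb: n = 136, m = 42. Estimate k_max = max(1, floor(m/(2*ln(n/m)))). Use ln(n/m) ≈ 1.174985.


n/m = 136/42 = 68/21.
ln(n/m) ≈ 1.174985.
2*ln(n/m) ≈ 2.34997.
m/(2*ln(n/m)) ≈ 42/2.34997 ≈ 17.8726.
floor = 17.
k_max = max(1, 17) = 17.

17


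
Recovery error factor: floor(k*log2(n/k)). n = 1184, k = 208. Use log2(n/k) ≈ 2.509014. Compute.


log2(n/k) = log2(1184/208) ≈ 2.509014.
k*log2(n/k) ≈ 208*2.509014 = 521.874912.
floor(521.874912) = 521.

521


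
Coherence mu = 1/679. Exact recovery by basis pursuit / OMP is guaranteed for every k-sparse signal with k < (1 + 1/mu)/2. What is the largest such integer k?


1/mu = 679.
1 + 1/mu = 680.
(1 + 1/mu)/2 = 340 is an integer and the inequality is strict, so k_max = 340 - 1 = 339.

339


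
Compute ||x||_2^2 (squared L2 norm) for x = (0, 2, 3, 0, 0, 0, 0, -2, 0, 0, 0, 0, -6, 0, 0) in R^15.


Non-zero entries: [(1, 2), (2, 3), (7, -2), (12, -6)]
Squares: [4, 9, 4, 36]
||x||_2^2 = sum = 53.

53


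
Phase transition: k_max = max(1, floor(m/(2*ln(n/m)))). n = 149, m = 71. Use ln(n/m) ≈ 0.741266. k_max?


n/m = 149/71.
ln(n/m) ≈ 0.741266.
2*ln(n/m) ≈ 1.482532.
m/(2*ln(n/m)) ≈ 71/1.482532 ≈ 47.891.
floor = 47.
k_max = max(1, 47) = 47.

47


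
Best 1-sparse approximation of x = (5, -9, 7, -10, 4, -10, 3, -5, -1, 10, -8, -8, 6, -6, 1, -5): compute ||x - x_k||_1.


Sorted |x_i| descending: [10, 10, 10, 9, 8, 8, 7, 6, 6, 5, 5, 5, 4, 3, 1, 1]
Keep top 1: [10]
Tail entries: [10, 10, 9, 8, 8, 7, 6, 6, 5, 5, 5, 4, 3, 1, 1]
L1 error = sum of tail = 88.

88


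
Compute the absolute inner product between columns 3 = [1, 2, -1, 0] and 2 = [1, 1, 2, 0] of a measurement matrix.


Inner product: 1*1 + 2*1 + -1*2 + 0*0
Products: [1, 2, -2, 0]
Sum = 1.
|dot| = 1.

1


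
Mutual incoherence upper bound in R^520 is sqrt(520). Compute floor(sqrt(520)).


22^2 = 484 <= 520 < 529 = 23^2, so 22 <= sqrt(520) < 23.
floor(sqrt(520)) = 22.

22


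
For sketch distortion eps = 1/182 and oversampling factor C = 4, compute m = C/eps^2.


1/eps = 182.
(1/eps)^2 = 33124.
m = 4*33124 = 132496.

132496


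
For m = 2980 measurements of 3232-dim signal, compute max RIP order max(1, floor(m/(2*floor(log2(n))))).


floor(log2(3232)) = 11.
2*11 = 22.
m/(2*floor(log2(n))) = 2980/22 ≈ 135.4545.
floor = 135.
k = max(1, 135) = 135.

135


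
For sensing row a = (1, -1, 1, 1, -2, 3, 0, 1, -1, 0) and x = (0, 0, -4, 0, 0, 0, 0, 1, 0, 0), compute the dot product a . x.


Non-zero terms: ['1*-4', '1*1']
Products: [-4, 1]
y = sum = -3.

-3


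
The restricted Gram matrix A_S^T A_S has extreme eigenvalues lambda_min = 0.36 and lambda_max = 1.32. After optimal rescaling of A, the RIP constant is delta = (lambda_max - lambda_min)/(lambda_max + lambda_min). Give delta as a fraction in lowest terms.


lambda_max - lambda_min = 1.32 - 0.36 = 0.96.
lambda_max + lambda_min = 1.32 + 0.36 = 1.68.
delta = 0.96/1.68 = 96/168 = 4/7.

4/7


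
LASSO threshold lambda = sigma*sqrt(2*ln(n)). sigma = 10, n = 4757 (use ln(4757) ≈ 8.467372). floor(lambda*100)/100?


ln(4757) ≈ 8.467372.
2*ln(n) ≈ 16.934744.
sqrt(2*ln(n)) ≈ sqrt(16.934744) ≈ 4.115185.
lambda ≈ 10*4.115185 = 41.15185.
floor(lambda*100)/100 = 41.15.

41.15


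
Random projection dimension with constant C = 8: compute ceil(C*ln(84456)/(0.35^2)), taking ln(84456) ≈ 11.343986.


ln(84456) ≈ 11.343986.
eps^2 = 0.35^2 = 0.1225.
C*ln(N)/eps^2 ≈ 8*11.343986/0.1225 ≈ 740.8317.
m = ceil(740.8317) = 741.

741


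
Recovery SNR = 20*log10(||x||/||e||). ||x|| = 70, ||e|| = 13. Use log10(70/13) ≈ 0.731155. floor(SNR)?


||x||/||e|| = 70/13.
log10(70/13) ≈ 0.731155.
20*log10(||x||/||e||) ≈ 20*0.731155 = 14.6231.
floor(14.6231) = 14.

14


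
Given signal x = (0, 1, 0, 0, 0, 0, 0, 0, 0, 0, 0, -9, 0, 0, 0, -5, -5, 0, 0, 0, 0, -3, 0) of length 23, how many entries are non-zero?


Non-zero positions: [1, 11, 15, 16, 21].
Sparsity = 5.

5


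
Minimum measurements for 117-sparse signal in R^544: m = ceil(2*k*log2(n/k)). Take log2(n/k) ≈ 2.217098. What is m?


log2(n/k) = log2(544/117) ≈ 2.217098.
2*k*log2(n/k) ≈ 2*117*2.217098 = 518.800932.
m = ceil(518.800932) = 519.

519


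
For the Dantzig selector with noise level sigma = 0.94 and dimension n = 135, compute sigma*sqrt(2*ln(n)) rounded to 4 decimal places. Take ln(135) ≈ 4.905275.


ln(135) ≈ 4.905275.
2*ln(n) ≈ 9.81055.
sqrt(2*ln(n)) ≈ sqrt(9.81055) ≈ 3.13218.
threshold ≈ 0.94*3.13218 = 2.9442492 ≈ 2.9442.

2.9442


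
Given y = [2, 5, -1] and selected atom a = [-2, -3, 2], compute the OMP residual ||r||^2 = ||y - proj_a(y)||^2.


a^T a = 17.
a^T y = -21.
coeff = -21/17 = -21/17.
||r||^2 = 69/17.

69/17


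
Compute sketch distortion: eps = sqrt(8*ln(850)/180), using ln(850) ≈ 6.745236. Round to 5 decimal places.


ln(850) ≈ 6.745236.
8*ln(N)/m ≈ 8*6.745236/180 ≈ 0.29978827.
eps = sqrt(0.29978827) ≈ 0.5475292 ≈ 0.54753.

0.54753


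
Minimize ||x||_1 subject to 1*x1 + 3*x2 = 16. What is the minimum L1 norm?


Axis intercepts:
  x1 = 16, x2 = 0: L1 = 16
  x1 = 0, x2 = 16/3: L1 = 16/3
x* = (0, 16/3)
||x*||_1 = 16/3.

16/3


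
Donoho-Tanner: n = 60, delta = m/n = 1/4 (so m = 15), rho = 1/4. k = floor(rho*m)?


m = 1/4*60 = 15.
rho = 1/4.
rho*m = 1/4*15 = 3.75.
k = floor(3.75) = 3.

3


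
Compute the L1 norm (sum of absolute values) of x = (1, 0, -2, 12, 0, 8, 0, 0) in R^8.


Non-zero entries: [(0, 1), (2, -2), (3, 12), (5, 8)]
Absolute values: [1, 2, 12, 8]
||x||_1 = sum = 23.

23


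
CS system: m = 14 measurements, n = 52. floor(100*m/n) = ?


100*m/n = 100*14/52 ≈ 26.9231.
floor = 26.

26


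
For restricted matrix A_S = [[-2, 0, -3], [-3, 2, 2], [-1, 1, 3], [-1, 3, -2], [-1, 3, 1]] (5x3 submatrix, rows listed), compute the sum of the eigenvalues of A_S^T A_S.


Sum of eigenvalues of A_S^T A_S = trace(A_S^T A_S) = sum of squared column norms of A_S.
A_S^T A_S diagonal: [16, 23, 27].
trace = 16 + 23 + 27 = 66.

66


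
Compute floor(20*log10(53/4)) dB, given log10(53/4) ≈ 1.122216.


||x||/||e|| = 53/4.
log10(53/4) ≈ 1.122216.
20*log10(||x||/||e||) ≈ 20*1.122216 = 22.44432.
floor(22.44432) = 22.

22


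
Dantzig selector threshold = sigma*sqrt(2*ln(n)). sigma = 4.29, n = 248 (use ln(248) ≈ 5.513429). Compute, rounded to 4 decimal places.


ln(248) ≈ 5.513429.
2*ln(n) ≈ 11.026858.
sqrt(2*ln(n)) ≈ sqrt(11.026858) ≈ 3.320671.
threshold ≈ 4.29*3.320671 = 14.24567859 ≈ 14.2457.

14.2457


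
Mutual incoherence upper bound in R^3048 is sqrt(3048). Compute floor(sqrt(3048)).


55^2 = 3025 <= 3048 < 3136 = 56^2, so 55 <= sqrt(3048) < 56.
floor(sqrt(3048)) = 55.

55


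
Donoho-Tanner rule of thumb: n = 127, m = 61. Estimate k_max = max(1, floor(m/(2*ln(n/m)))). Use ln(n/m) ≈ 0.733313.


n/m = 127/61.
ln(n/m) ≈ 0.733313.
2*ln(n/m) ≈ 1.466626.
m/(2*ln(n/m)) ≈ 61/1.466626 ≈ 41.5921.
floor = 41.
k_max = max(1, 41) = 41.

41


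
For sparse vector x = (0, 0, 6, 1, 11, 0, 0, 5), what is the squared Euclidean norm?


Non-zero entries: [(2, 6), (3, 1), (4, 11), (7, 5)]
Squares: [36, 1, 121, 25]
||x||_2^2 = sum = 183.

183


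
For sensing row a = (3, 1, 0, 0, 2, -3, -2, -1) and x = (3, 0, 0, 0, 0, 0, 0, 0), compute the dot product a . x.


Non-zero terms: ['3*3']
Products: [9]
y = sum = 9.

9


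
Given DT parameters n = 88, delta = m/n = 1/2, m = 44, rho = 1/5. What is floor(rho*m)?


m = 1/2*88 = 44.
rho = 1/5.
rho*m = 1/5*44 = 8.8.
k = floor(8.8) = 8.

8


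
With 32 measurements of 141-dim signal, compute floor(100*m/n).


100*m/n = 100*32/141 ≈ 22.695.
floor = 22.

22


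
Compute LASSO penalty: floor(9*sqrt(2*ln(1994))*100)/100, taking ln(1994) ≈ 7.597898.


ln(1994) ≈ 7.597898.
2*ln(n) ≈ 15.195796.
sqrt(2*ln(n)) ≈ sqrt(15.195796) ≈ 3.898179.
lambda ≈ 9*3.898179 = 35.083611.
floor(lambda*100)/100 = 35.08.

35.08


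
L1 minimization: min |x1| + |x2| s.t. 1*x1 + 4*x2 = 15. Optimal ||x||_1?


Axis intercepts:
  x1 = 15, x2 = 0: L1 = 15
  x1 = 0, x2 = 15/4: L1 = 15/4
x* = (0, 15/4)
||x*||_1 = 15/4.

15/4


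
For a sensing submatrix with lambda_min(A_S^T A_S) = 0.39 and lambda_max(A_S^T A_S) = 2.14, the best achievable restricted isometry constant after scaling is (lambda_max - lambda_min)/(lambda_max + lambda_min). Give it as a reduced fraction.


lambda_max - lambda_min = 2.14 - 0.39 = 1.75.
lambda_max + lambda_min = 2.14 + 0.39 = 2.53.
delta = 1.75/2.53 = 175/253.

175/253


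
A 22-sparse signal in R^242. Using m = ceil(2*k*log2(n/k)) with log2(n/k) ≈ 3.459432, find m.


log2(n/k) = log2(242/22) ≈ 3.459432.
2*k*log2(n/k) ≈ 2*22*3.459432 = 152.215008.
m = ceil(152.215008) = 153.

153


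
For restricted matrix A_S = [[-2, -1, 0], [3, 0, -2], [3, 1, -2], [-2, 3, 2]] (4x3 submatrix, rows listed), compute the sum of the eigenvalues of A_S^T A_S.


Sum of eigenvalues of A_S^T A_S = trace(A_S^T A_S) = sum of squared column norms of A_S.
A_S^T A_S diagonal: [26, 11, 12].
trace = 26 + 11 + 12 = 49.

49


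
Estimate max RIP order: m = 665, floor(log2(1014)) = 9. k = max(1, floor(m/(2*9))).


floor(log2(1014)) = 9.
2*9 = 18.
m/(2*floor(log2(n))) = 665/18 ≈ 36.9444.
floor = 36.
k = max(1, 36) = 36.

36


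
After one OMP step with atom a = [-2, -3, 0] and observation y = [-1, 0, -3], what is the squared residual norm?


a^T a = 13.
a^T y = 2.
coeff = 2/13 = 2/13.
||r||^2 = 126/13.

126/13


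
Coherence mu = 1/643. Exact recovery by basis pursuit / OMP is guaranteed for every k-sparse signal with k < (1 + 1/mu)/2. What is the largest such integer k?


1/mu = 643.
1 + 1/mu = 644.
(1 + 1/mu)/2 = 322 is an integer and the inequality is strict, so k_max = 322 - 1 = 321.

321


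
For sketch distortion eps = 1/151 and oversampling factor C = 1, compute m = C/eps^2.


1/eps = 151.
(1/eps)^2 = 22801.
m = 1*22801 = 22801.

22801


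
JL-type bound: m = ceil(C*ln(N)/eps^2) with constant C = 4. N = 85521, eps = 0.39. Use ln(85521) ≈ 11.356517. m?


ln(85521) ≈ 11.356517.
eps^2 = 0.39^2 = 0.1521.
C*ln(N)/eps^2 ≈ 4*11.356517/0.1521 ≈ 298.6592.
m = ceil(298.6592) = 299.

299


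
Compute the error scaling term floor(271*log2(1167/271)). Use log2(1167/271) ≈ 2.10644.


log2(n/k) = log2(1167/271) ≈ 2.10644.
k*log2(n/k) ≈ 271*2.10644 = 570.84524.
floor(570.84524) = 570.

570


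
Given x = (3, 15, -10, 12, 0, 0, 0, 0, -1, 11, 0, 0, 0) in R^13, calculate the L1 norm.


Non-zero entries: [(0, 3), (1, 15), (2, -10), (3, 12), (8, -1), (9, 11)]
Absolute values: [3, 15, 10, 12, 1, 11]
||x||_1 = sum = 52.

52


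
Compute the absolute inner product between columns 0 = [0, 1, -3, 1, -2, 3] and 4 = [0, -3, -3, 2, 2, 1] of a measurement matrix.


Inner product: 0*0 + 1*-3 + -3*-3 + 1*2 + -2*2 + 3*1
Products: [0, -3, 9, 2, -4, 3]
Sum = 7.
|dot| = 7.

7


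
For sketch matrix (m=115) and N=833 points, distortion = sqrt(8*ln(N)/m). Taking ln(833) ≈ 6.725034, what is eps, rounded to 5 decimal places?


ln(833) ≈ 6.725034.
8*ln(N)/m ≈ 8*6.725034/115 ≈ 0.46782845.
eps = sqrt(0.46782845) ≈ 0.6839799 ≈ 0.68398.

0.68398


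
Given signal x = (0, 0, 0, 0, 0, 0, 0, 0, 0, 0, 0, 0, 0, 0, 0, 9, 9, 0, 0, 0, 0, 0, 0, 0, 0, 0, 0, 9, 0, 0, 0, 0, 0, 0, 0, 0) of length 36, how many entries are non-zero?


Non-zero positions: [15, 16, 27].
Sparsity = 3.

3


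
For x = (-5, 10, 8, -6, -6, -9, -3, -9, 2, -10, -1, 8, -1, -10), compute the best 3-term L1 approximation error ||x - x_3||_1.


Sorted |x_i| descending: [10, 10, 10, 9, 9, 8, 8, 6, 6, 5, 3, 2, 1, 1]
Keep top 3: [10, 10, 10]
Tail entries: [9, 9, 8, 8, 6, 6, 5, 3, 2, 1, 1]
L1 error = sum of tail = 58.

58


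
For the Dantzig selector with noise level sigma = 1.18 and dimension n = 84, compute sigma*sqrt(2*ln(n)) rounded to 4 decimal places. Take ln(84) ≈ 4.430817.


ln(84) ≈ 4.430817.
2*ln(n) ≈ 8.861634.
sqrt(2*ln(n)) ≈ sqrt(8.861634) ≈ 2.97685.
threshold ≈ 1.18*2.97685 = 3.512683 ≈ 3.5127.

3.5127


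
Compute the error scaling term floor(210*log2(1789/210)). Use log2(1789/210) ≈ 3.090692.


log2(n/k) = log2(1789/210) ≈ 3.090692.
k*log2(n/k) ≈ 210*3.090692 = 649.04532.
floor(649.04532) = 649.

649


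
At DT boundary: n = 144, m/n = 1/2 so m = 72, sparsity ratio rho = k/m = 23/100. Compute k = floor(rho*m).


m = 1/2*144 = 72.
rho = 23/100.
rho*m = 23/100*72 = 16.56.
k = floor(16.56) = 16.

16


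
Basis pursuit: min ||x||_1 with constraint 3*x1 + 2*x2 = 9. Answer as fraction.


Axis intercepts:
  x1 = 3, x2 = 0: L1 = 3
  x1 = 0, x2 = 9/2: L1 = 9/2
x* = (3, 0)
||x*||_1 = 3.

3


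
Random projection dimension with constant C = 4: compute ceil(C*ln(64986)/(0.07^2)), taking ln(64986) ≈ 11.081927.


ln(64986) ≈ 11.081927.
eps^2 = 0.07^2 = 0.0049.
C*ln(N)/eps^2 ≈ 4*11.081927/0.0049 ≈ 9046.471.
m = ceil(9046.471) = 9047.

9047


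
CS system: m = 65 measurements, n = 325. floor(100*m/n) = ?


100*m/n = 100*65/325 ≈ 20.0.
floor = 20.

20


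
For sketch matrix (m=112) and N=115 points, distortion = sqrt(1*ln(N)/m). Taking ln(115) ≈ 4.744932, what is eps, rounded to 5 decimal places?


ln(115) ≈ 4.744932.
1*ln(N)/m ≈ 1*4.744932/112 ≈ 0.04236546.
eps = sqrt(0.04236546) ≈ 0.2058287 ≈ 0.20583.

0.20583


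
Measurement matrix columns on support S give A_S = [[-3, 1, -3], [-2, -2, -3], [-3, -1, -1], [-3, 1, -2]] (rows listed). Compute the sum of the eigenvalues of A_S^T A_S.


Sum of eigenvalues of A_S^T A_S = trace(A_S^T A_S) = sum of squared column norms of A_S.
A_S^T A_S diagonal: [31, 7, 23].
trace = 31 + 7 + 23 = 61.

61


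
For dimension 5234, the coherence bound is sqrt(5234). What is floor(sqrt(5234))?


72^2 = 5184 <= 5234 < 5329 = 73^2, so 72 <= sqrt(5234) < 73.
floor(sqrt(5234)) = 72.

72


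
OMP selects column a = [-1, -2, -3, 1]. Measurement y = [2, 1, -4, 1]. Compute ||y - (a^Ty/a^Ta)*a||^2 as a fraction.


a^T a = 15.
a^T y = 9.
coeff = 9/15 = 3/5.
||r||^2 = 83/5.

83/5


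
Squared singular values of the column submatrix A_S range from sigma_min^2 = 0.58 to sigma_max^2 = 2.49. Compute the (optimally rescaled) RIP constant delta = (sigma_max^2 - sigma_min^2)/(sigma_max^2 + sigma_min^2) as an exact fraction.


lambda_max - lambda_min = 2.49 - 0.58 = 1.91.
lambda_max + lambda_min = 2.49 + 0.58 = 3.07.
delta = 1.91/3.07 = 191/307.

191/307


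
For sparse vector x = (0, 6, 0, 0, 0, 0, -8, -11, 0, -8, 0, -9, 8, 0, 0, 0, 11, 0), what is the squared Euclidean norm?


Non-zero entries: [(1, 6), (6, -8), (7, -11), (9, -8), (11, -9), (12, 8), (16, 11)]
Squares: [36, 64, 121, 64, 81, 64, 121]
||x||_2^2 = sum = 551.

551


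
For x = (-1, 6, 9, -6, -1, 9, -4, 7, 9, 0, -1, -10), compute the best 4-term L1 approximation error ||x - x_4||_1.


Sorted |x_i| descending: [10, 9, 9, 9, 7, 6, 6, 4, 1, 1, 1, 0]
Keep top 4: [10, 9, 9, 9]
Tail entries: [7, 6, 6, 4, 1, 1, 1, 0]
L1 error = sum of tail = 26.

26


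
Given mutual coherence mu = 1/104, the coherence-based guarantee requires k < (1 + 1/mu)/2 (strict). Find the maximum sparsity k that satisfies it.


1/mu = 104.
1 + 1/mu = 105.
(1 + 1/mu)/2 = 52.5 is not an integer, so k_max = floor(52.5) = 52.

52


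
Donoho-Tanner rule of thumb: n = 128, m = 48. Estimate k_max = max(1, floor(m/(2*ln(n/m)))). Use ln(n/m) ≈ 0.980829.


n/m = 128/48 = 8/3.
ln(n/m) ≈ 0.980829.
2*ln(n/m) ≈ 1.961658.
m/(2*ln(n/m)) ≈ 48/1.961658 ≈ 24.4691.
floor = 24.
k_max = max(1, 24) = 24.

24


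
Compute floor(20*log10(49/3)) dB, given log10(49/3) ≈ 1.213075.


||x||/||e|| = 49/3.
log10(49/3) ≈ 1.213075.
20*log10(||x||/||e||) ≈ 20*1.213075 = 24.2615.
floor(24.2615) = 24.

24


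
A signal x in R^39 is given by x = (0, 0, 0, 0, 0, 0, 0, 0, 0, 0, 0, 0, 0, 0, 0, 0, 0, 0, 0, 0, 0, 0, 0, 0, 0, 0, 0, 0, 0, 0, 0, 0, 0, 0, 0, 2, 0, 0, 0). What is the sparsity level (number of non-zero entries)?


Non-zero positions: [35].
Sparsity = 1.

1


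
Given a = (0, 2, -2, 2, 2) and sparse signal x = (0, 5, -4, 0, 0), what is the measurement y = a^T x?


Non-zero terms: ['2*5', '-2*-4']
Products: [10, 8]
y = sum = 18.

18


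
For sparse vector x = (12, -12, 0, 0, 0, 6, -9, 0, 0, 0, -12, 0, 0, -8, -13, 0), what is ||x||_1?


Non-zero entries: [(0, 12), (1, -12), (5, 6), (6, -9), (10, -12), (13, -8), (14, -13)]
Absolute values: [12, 12, 6, 9, 12, 8, 13]
||x||_1 = sum = 72.

72


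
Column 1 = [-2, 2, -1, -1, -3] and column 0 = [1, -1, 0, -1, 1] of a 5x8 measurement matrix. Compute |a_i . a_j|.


Inner product: -2*1 + 2*-1 + -1*0 + -1*-1 + -3*1
Products: [-2, -2, 0, 1, -3]
Sum = -6.
|dot| = 6.

6


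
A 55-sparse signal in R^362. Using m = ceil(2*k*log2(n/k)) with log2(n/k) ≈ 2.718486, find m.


log2(n/k) = log2(362/55) ≈ 2.718486.
2*k*log2(n/k) ≈ 2*55*2.718486 = 299.03346.
m = ceil(299.03346) = 300.

300


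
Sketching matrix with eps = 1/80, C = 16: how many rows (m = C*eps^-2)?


1/eps = 80.
(1/eps)^2 = 6400.
m = 16*6400 = 102400.

102400


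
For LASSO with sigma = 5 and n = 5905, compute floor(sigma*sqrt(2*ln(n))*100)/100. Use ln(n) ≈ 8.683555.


ln(5905) ≈ 8.683555.
2*ln(n) ≈ 17.36711.
sqrt(2*ln(n)) ≈ sqrt(17.36711) ≈ 4.167386.
lambda ≈ 5*4.167386 = 20.83693.
floor(lambda*100)/100 = 20.83.

20.83


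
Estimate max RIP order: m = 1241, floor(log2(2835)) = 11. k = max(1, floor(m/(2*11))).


floor(log2(2835)) = 11.
2*11 = 22.
m/(2*floor(log2(n))) = 1241/22 ≈ 56.4091.
floor = 56.
k = max(1, 56) = 56.

56


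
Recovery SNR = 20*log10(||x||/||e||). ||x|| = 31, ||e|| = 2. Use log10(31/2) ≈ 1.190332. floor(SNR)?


||x||/||e|| = 31/2.
log10(31/2) ≈ 1.190332.
20*log10(||x||/||e||) ≈ 20*1.190332 = 23.80664.
floor(23.80664) = 23.

23


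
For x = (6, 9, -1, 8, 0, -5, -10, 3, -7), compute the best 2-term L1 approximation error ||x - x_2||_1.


Sorted |x_i| descending: [10, 9, 8, 7, 6, 5, 3, 1, 0]
Keep top 2: [10, 9]
Tail entries: [8, 7, 6, 5, 3, 1, 0]
L1 error = sum of tail = 30.

30


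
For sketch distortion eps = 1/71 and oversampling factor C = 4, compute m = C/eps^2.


1/eps = 71.
(1/eps)^2 = 5041.
m = 4*5041 = 20164.

20164


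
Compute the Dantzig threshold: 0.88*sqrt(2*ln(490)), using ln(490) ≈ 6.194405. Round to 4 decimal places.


ln(490) ≈ 6.194405.
2*ln(n) ≈ 12.38881.
sqrt(2*ln(n)) ≈ sqrt(12.38881) ≈ 3.519774.
threshold ≈ 0.88*3.519774 = 3.09740112 ≈ 3.0974.

3.0974


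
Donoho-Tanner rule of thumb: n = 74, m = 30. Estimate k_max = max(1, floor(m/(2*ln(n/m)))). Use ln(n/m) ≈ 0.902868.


n/m = 74/30 = 37/15.
ln(n/m) ≈ 0.902868.
2*ln(n/m) ≈ 1.805736.
m/(2*ln(n/m)) ≈ 30/1.805736 ≈ 16.6137.
floor = 16.
k_max = max(1, 16) = 16.

16


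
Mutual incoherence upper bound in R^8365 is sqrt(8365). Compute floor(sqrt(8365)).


91^2 = 8281 <= 8365 < 8464 = 92^2, so 91 <= sqrt(8365) < 92.
floor(sqrt(8365)) = 91.

91


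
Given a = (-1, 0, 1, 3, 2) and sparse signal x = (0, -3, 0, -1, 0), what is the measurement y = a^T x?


Non-zero terms: ['0*-3', '3*-1']
Products: [0, -3]
y = sum = -3.

-3


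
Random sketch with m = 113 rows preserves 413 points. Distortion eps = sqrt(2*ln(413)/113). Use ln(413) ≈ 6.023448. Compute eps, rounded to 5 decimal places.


ln(413) ≈ 6.023448.
2*ln(N)/m ≈ 2*6.023448/113 ≈ 0.1066097.
eps = sqrt(0.1066097) ≈ 0.3265114 ≈ 0.32651.

0.32651


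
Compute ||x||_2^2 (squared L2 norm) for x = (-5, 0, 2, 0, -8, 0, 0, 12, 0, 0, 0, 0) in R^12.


Non-zero entries: [(0, -5), (2, 2), (4, -8), (7, 12)]
Squares: [25, 4, 64, 144]
||x||_2^2 = sum = 237.

237


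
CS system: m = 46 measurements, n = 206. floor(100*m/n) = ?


100*m/n = 100*46/206 ≈ 22.3301.
floor = 22.

22


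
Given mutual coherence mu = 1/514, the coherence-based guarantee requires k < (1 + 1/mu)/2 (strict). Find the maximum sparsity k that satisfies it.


1/mu = 514.
1 + 1/mu = 515.
(1 + 1/mu)/2 = 257.5 is not an integer, so k_max = floor(257.5) = 257.

257


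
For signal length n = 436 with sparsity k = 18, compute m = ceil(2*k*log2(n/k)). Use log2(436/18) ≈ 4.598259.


log2(n/k) = log2(436/18) ≈ 4.598259.
2*k*log2(n/k) ≈ 2*18*4.598259 = 165.537324.
m = ceil(165.537324) = 166.

166


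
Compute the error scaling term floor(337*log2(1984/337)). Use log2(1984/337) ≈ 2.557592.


log2(n/k) = log2(1984/337) ≈ 2.557592.
k*log2(n/k) ≈ 337*2.557592 = 861.908504.
floor(861.908504) = 861.

861


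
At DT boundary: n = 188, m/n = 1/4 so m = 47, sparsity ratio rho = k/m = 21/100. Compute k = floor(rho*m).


m = 1/4*188 = 47.
rho = 21/100.
rho*m = 21/100*47 = 9.87.
k = floor(9.87) = 9.

9


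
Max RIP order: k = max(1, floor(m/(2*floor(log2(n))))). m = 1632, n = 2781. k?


floor(log2(2781)) = 11.
2*11 = 22.
m/(2*floor(log2(n))) = 1632/22 ≈ 74.1818.
floor = 74.
k = max(1, 74) = 74.

74


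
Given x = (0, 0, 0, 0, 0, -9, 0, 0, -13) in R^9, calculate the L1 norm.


Non-zero entries: [(5, -9), (8, -13)]
Absolute values: [9, 13]
||x||_1 = sum = 22.

22


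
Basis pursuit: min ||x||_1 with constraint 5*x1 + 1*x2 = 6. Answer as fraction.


Axis intercepts:
  x1 = 6/5, x2 = 0: L1 = 6/5
  x1 = 0, x2 = 6: L1 = 6
x* = (6/5, 0)
||x*||_1 = 6/5.

6/5


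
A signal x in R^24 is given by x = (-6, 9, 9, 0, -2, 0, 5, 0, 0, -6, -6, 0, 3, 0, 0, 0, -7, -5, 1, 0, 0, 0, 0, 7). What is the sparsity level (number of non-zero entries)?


Non-zero positions: [0, 1, 2, 4, 6, 9, 10, 12, 16, 17, 18, 23].
Sparsity = 12.

12


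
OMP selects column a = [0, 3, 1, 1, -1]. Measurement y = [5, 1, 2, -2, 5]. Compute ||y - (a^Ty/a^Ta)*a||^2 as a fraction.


a^T a = 12.
a^T y = -2.
coeff = -2/12 = -1/6.
||r||^2 = 176/3.

176/3


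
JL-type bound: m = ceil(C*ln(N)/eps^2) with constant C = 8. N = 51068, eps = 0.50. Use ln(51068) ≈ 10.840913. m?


ln(51068) ≈ 10.840913.
eps^2 = 0.50^2 = 0.25.
C*ln(N)/eps^2 ≈ 8*10.840913/0.25 ≈ 346.9092.
m = ceil(346.9092) = 347.

347


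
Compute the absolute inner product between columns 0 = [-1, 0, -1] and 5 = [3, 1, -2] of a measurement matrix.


Inner product: -1*3 + 0*1 + -1*-2
Products: [-3, 0, 2]
Sum = -1.
|dot| = 1.

1


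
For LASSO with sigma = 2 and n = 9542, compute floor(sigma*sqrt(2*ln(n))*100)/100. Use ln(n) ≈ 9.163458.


ln(9542) ≈ 9.163458.
2*ln(n) ≈ 18.326916.
sqrt(2*ln(n)) ≈ sqrt(18.326916) ≈ 4.280995.
lambda ≈ 2*4.280995 = 8.56199.
floor(lambda*100)/100 = 8.56.

8.56


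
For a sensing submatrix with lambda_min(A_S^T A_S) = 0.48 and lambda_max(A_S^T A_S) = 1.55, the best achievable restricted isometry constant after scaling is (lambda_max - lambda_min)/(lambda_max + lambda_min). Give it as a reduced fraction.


lambda_max - lambda_min = 1.55 - 0.48 = 1.07.
lambda_max + lambda_min = 1.55 + 0.48 = 2.03.
delta = 1.07/2.03 = 107/203.

107/203


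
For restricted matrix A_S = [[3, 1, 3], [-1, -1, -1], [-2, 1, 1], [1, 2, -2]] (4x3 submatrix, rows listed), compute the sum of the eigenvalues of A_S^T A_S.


Sum of eigenvalues of A_S^T A_S = trace(A_S^T A_S) = sum of squared column norms of A_S.
A_S^T A_S diagonal: [15, 7, 15].
trace = 15 + 7 + 15 = 37.

37


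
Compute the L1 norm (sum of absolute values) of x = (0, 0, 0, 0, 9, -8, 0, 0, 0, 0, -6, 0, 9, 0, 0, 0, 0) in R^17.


Non-zero entries: [(4, 9), (5, -8), (10, -6), (12, 9)]
Absolute values: [9, 8, 6, 9]
||x||_1 = sum = 32.

32


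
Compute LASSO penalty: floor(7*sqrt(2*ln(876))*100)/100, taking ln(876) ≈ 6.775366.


ln(876) ≈ 6.775366.
2*ln(n) ≈ 13.550732.
sqrt(2*ln(n)) ≈ sqrt(13.550732) ≈ 3.681132.
lambda ≈ 7*3.681132 = 25.767924.
floor(lambda*100)/100 = 25.76.

25.76


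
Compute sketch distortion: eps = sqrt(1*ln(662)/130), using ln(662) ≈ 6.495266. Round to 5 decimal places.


ln(662) ≈ 6.495266.
1*ln(N)/m ≈ 1*6.495266/130 ≈ 0.04996358.
eps = sqrt(0.04996358) ≈ 0.2235253 ≈ 0.22353.

0.22353


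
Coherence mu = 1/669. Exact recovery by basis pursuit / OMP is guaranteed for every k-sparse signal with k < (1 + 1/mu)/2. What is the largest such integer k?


1/mu = 669.
1 + 1/mu = 670.
(1 + 1/mu)/2 = 335 is an integer and the inequality is strict, so k_max = 335 - 1 = 334.

334


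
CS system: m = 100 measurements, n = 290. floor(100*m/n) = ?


100*m/n = 100*100/290 ≈ 34.4828.
floor = 34.

34


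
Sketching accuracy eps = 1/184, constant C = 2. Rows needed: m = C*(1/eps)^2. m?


1/eps = 184.
(1/eps)^2 = 33856.
m = 2*33856 = 67712.

67712


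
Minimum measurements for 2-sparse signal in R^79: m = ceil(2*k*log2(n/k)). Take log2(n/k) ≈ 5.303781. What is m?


log2(n/k) = log2(79/2) ≈ 5.303781.
2*k*log2(n/k) ≈ 2*2*5.303781 = 21.215124.
m = ceil(21.215124) = 22.

22


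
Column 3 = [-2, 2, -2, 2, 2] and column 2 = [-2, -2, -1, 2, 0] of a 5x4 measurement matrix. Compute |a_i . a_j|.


Inner product: -2*-2 + 2*-2 + -2*-1 + 2*2 + 2*0
Products: [4, -4, 2, 4, 0]
Sum = 6.
|dot| = 6.

6


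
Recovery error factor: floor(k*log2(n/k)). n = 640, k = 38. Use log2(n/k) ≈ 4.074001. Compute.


log2(n/k) = log2(640/38) ≈ 4.074001.
k*log2(n/k) ≈ 38*4.074001 = 154.812038.
floor(154.812038) = 154.

154


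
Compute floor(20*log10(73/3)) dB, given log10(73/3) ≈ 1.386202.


||x||/||e|| = 73/3.
log10(73/3) ≈ 1.386202.
20*log10(||x||/||e||) ≈ 20*1.386202 = 27.72404.
floor(27.72404) = 27.

27


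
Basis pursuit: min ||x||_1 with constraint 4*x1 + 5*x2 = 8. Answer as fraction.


Axis intercepts:
  x1 = 2, x2 = 0: L1 = 2
  x1 = 0, x2 = 8/5: L1 = 8/5
x* = (0, 8/5)
||x*||_1 = 8/5.

8/5


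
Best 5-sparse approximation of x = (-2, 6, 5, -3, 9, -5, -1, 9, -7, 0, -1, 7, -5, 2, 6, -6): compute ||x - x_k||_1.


Sorted |x_i| descending: [9, 9, 7, 7, 6, 6, 6, 5, 5, 5, 3, 2, 2, 1, 1, 0]
Keep top 5: [9, 9, 7, 7, 6]
Tail entries: [6, 6, 5, 5, 5, 3, 2, 2, 1, 1, 0]
L1 error = sum of tail = 36.

36


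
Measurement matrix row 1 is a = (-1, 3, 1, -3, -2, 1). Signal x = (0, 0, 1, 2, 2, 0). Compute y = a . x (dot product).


Non-zero terms: ['1*1', '-3*2', '-2*2']
Products: [1, -6, -4]
y = sum = -9.

-9


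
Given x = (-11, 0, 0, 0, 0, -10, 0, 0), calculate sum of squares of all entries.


Non-zero entries: [(0, -11), (5, -10)]
Squares: [121, 100]
||x||_2^2 = sum = 221.

221


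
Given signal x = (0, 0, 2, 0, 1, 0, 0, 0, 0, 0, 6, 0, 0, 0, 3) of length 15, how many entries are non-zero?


Non-zero positions: [2, 4, 10, 14].
Sparsity = 4.

4


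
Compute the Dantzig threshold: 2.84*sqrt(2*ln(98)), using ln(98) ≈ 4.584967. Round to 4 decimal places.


ln(98) ≈ 4.584967.
2*ln(n) ≈ 9.169934.
sqrt(2*ln(n)) ≈ sqrt(9.169934) ≈ 3.02819.
threshold ≈ 2.84*3.02819 = 8.6000596 ≈ 8.6001.

8.6001


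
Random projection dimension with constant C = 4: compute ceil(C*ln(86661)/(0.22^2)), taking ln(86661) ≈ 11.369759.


ln(86661) ≈ 11.369759.
eps^2 = 0.22^2 = 0.0484.
C*ln(N)/eps^2 ≈ 4*11.369759/0.0484 ≈ 939.6495.
m = ceil(939.6495) = 940.

940


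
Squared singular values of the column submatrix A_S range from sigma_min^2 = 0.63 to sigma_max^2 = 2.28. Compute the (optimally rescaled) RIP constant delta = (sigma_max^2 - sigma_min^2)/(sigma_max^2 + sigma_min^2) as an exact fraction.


lambda_max - lambda_min = 2.28 - 0.63 = 1.65.
lambda_max + lambda_min = 2.28 + 0.63 = 2.91.
delta = 1.65/2.91 = 165/291 = 55/97.

55/97


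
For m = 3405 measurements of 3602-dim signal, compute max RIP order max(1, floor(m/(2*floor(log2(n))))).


floor(log2(3602)) = 11.
2*11 = 22.
m/(2*floor(log2(n))) = 3405/22 ≈ 154.7727.
floor = 154.
k = max(1, 154) = 154.

154


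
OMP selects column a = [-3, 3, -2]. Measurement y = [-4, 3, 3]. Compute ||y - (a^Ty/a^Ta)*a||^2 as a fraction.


a^T a = 22.
a^T y = 15.
coeff = 15/22 = 15/22.
||r||^2 = 523/22.

523/22


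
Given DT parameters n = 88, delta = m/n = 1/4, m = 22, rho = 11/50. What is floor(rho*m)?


m = 1/4*88 = 22.
rho = 11/50.
rho*m = 11/50*22 = 4.84.
k = floor(4.84) = 4.

4


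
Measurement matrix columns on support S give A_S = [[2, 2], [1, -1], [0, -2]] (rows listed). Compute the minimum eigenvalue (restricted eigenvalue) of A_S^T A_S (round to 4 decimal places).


A_S^T A_S = [[5, 3], [3, 9]].
trace = 14.
det = 36.
disc = trace^2 - 4*det = 196 - 4*36 = 52.
sqrt(52) ≈ 7.211103.
lam_min = (14 - sqrt(52))/2 ≈ (14 - 7.211103)/2 = 3.3944485 ≈ 3.3944.

3.3944


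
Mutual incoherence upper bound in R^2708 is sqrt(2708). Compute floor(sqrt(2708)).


52^2 = 2704 <= 2708 < 2809 = 53^2, so 52 <= sqrt(2708) < 53.
floor(sqrt(2708)) = 52.

52


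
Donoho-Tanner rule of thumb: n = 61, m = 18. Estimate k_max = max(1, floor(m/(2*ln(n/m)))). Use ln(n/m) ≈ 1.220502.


n/m = 61/18.
ln(n/m) ≈ 1.220502.
2*ln(n/m) ≈ 2.441004.
m/(2*ln(n/m)) ≈ 18/2.441004 ≈ 7.374.
floor = 7.
k_max = max(1, 7) = 7.

7


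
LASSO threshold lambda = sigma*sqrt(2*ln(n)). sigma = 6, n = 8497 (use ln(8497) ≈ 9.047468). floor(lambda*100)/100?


ln(8497) ≈ 9.047468.
2*ln(n) ≈ 18.094936.
sqrt(2*ln(n)) ≈ sqrt(18.094936) ≈ 4.253814.
lambda ≈ 6*4.253814 = 25.522884.
floor(lambda*100)/100 = 25.52.

25.52


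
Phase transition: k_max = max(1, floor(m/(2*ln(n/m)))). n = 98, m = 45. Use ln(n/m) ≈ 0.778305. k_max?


n/m = 98/45.
ln(n/m) ≈ 0.778305.
2*ln(n/m) ≈ 1.55661.
m/(2*ln(n/m)) ≈ 45/1.55661 ≈ 28.909.
floor = 28.
k_max = max(1, 28) = 28.

28


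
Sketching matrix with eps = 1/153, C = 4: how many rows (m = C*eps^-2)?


1/eps = 153.
(1/eps)^2 = 23409.
m = 4*23409 = 93636.

93636


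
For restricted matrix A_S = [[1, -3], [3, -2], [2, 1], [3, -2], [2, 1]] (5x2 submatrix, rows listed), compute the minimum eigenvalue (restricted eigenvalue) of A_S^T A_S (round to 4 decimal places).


A_S^T A_S = [[27, -11], [-11, 19]].
trace = 46.
det = 392.
disc = trace^2 - 4*det = 2116 - 4*392 = 548.
sqrt(548) ≈ 23.409400.
lam_min = (46 - sqrt(548))/2 ≈ (46 - 23.409400)/2 = 11.2953 ≈ 11.2953.

11.2953


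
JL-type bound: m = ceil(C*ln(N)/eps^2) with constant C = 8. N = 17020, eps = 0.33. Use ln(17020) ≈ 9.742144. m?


ln(17020) ≈ 9.742144.
eps^2 = 0.33^2 = 0.1089.
C*ln(N)/eps^2 ≈ 8*9.742144/0.1089 ≈ 715.6763.
m = ceil(715.6763) = 716.

716


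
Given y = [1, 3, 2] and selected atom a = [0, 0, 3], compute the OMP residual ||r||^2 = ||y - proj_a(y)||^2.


a^T a = 9.
a^T y = 6.
coeff = 6/9 = 2/3.
||r||^2 = 10.

10


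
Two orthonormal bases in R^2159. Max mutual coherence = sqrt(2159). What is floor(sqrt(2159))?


46^2 = 2116 <= 2159 < 2209 = 47^2, so 46 <= sqrt(2159) < 47.
floor(sqrt(2159)) = 46.

46


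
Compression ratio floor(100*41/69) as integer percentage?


100*m/n = 100*41/69 ≈ 59.4203.
floor = 59.

59


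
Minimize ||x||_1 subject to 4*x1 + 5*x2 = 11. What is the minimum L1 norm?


Axis intercepts:
  x1 = 11/4, x2 = 0: L1 = 11/4
  x1 = 0, x2 = 11/5: L1 = 11/5
x* = (0, 11/5)
||x*||_1 = 11/5.

11/5


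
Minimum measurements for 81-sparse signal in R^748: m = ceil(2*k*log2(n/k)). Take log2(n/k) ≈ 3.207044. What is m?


log2(n/k) = log2(748/81) ≈ 3.207044.
2*k*log2(n/k) ≈ 2*81*3.207044 = 519.541128.
m = ceil(519.541128) = 520.

520


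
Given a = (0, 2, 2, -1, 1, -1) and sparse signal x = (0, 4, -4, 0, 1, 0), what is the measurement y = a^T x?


Non-zero terms: ['2*4', '2*-4', '1*1']
Products: [8, -8, 1]
y = sum = 1.

1


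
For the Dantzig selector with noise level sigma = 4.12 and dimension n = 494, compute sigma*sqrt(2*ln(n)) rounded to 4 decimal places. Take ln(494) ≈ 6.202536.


ln(494) ≈ 6.202536.
2*ln(n) ≈ 12.405072.
sqrt(2*ln(n)) ≈ sqrt(12.405072) ≈ 3.522083.
threshold ≈ 4.12*3.522083 = 14.51098196 ≈ 14.5110.

14.5110


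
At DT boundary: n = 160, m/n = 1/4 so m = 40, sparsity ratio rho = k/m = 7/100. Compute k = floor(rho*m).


m = 1/4*160 = 40.
rho = 7/100.
rho*m = 7/100*40 = 2.8.
k = floor(2.8) = 2.

2


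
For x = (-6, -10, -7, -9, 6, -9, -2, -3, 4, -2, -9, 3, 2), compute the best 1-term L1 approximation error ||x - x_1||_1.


Sorted |x_i| descending: [10, 9, 9, 9, 7, 6, 6, 4, 3, 3, 2, 2, 2]
Keep top 1: [10]
Tail entries: [9, 9, 9, 7, 6, 6, 4, 3, 3, 2, 2, 2]
L1 error = sum of tail = 62.

62


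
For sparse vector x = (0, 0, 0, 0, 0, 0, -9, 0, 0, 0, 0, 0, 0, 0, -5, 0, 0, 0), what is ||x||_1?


Non-zero entries: [(6, -9), (14, -5)]
Absolute values: [9, 5]
||x||_1 = sum = 14.

14


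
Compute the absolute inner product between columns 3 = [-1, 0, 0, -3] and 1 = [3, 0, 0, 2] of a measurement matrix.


Inner product: -1*3 + 0*0 + 0*0 + -3*2
Products: [-3, 0, 0, -6]
Sum = -9.
|dot| = 9.

9


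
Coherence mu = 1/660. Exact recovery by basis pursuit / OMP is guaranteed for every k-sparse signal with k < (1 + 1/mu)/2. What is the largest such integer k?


1/mu = 660.
1 + 1/mu = 661.
(1 + 1/mu)/2 = 330.5 is not an integer, so k_max = floor(330.5) = 330.

330


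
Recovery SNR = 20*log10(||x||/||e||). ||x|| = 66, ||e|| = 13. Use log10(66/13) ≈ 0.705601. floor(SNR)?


||x||/||e|| = 66/13.
log10(66/13) ≈ 0.705601.
20*log10(||x||/||e||) ≈ 20*0.705601 = 14.11202.
floor(14.11202) = 14.

14


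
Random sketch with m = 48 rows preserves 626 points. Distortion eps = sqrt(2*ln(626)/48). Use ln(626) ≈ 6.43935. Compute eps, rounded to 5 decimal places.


ln(626) ≈ 6.43935.
2*ln(N)/m ≈ 2*6.43935/48 ≈ 0.26830625.
eps = sqrt(0.26830625) ≈ 0.5179829 ≈ 0.51798.

0.51798


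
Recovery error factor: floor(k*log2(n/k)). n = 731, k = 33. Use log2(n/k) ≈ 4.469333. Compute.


log2(n/k) = log2(731/33) ≈ 4.469333.
k*log2(n/k) ≈ 33*4.469333 = 147.487989.
floor(147.487989) = 147.

147


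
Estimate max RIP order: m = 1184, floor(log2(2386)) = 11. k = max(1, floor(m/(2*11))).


floor(log2(2386)) = 11.
2*11 = 22.
m/(2*floor(log2(n))) = 1184/22 ≈ 53.8182.
floor = 53.
k = max(1, 53) = 53.

53


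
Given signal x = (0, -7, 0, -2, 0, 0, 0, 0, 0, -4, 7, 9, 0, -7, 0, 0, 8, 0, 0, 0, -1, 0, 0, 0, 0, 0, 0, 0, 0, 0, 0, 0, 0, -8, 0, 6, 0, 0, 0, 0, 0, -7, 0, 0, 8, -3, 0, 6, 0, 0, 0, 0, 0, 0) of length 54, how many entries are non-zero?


Non-zero positions: [1, 3, 9, 10, 11, 13, 16, 20, 33, 35, 41, 44, 45, 47].
Sparsity = 14.

14
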